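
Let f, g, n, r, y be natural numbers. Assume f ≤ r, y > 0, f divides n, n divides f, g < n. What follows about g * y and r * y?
g * y < r * y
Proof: f divides n and n divides f, thus f = n. Since f ≤ r, n ≤ r. Since g < n, g < r. From y > 0, by multiplying by a positive, g * y < r * y.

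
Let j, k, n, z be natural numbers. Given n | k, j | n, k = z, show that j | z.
Because j | n and n | k, j | k. Since k = z, j | z.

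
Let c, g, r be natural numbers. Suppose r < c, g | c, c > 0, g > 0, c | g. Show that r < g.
From c | g and g > 0, c ≤ g. g | c and c > 0, therefore g ≤ c. c ≤ g, so c = g. Since r < c, r < g.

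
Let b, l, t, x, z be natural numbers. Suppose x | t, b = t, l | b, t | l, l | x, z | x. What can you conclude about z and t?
z | t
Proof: Because b = t and l | b, l | t. Because t | l, l = t. Since l | x, t | x. x | t, so x = t. Since z | x, z | t.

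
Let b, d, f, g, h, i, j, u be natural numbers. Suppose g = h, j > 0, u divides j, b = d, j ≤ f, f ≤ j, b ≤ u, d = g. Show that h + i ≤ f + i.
b = d and d = g, hence b = g. Because g = h, b = h. Since j ≤ f and f ≤ j, j = f. u divides j and j > 0, thus u ≤ j. b ≤ u, so b ≤ j. Since j = f, b ≤ f. b = h, so h ≤ f. Then h + i ≤ f + i.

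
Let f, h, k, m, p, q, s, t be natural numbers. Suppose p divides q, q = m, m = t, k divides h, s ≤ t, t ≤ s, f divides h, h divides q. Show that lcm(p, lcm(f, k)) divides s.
Since q = m and m = t, q = t. t ≤ s and s ≤ t, thus t = s. Since q = t, q = s. From f divides h and k divides h, lcm(f, k) divides h. Since h divides q, lcm(f, k) divides q. Since p divides q, lcm(p, lcm(f, k)) divides q. q = s, so lcm(p, lcm(f, k)) divides s.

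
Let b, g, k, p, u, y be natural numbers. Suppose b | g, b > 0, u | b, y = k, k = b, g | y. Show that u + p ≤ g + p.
From y = k and k = b, y = b. g | y, so g | b. Since b | g, b = g. u | b and b > 0, so u ≤ b. Since b = g, u ≤ g. Then u + p ≤ g + p.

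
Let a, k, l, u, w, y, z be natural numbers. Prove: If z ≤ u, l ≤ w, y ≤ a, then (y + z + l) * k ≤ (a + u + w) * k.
y ≤ a and z ≤ u, so y + z ≤ a + u. From l ≤ w, y + z + l ≤ a + u + w. By multiplying by a non-negative, (y + z + l) * k ≤ (a + u + w) * k.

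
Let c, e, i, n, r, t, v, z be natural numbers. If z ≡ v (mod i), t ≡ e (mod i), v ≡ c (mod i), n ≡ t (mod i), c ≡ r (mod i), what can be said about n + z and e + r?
n + z ≡ e + r (mod i)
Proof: Since n ≡ t (mod i) and t ≡ e (mod i), n ≡ e (mod i). From z ≡ v (mod i) and v ≡ c (mod i), z ≡ c (mod i). c ≡ r (mod i), so z ≡ r (mod i). Since n ≡ e (mod i), by adding congruences, n + z ≡ e + r (mod i).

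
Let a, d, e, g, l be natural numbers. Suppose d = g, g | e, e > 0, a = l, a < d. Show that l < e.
d = g and a < d, thus a < g. a = l, so l < g. g | e and e > 0, thus g ≤ e. Since l < g, l < e.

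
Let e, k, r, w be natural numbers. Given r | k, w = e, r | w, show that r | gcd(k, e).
Because w = e and r | w, r | e. r | k, so r | gcd(k, e).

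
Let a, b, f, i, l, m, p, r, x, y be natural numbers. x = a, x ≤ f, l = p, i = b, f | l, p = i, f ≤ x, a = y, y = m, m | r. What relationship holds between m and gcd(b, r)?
m | gcd(b, r)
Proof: p = i and i = b, so p = b. Because x = a and a = y, x = y. From y = m, x = m. f ≤ x and x ≤ f, therefore f = x. l = p and f | l, hence f | p. Since f = x, x | p. Since x = m, m | p. p = b, so m | b. Since m | r, m | gcd(b, r).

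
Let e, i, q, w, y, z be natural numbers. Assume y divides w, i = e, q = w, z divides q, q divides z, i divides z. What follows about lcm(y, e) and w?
lcm(y, e) divides w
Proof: z divides q and q divides z, so z = q. Because i divides z, i divides q. From q = w, i divides w. i = e, so e divides w. Since y divides w, lcm(y, e) divides w.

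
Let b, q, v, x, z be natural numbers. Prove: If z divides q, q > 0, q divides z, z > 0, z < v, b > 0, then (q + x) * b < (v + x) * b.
z divides q and q > 0, thus z ≤ q. q divides z and z > 0, hence q ≤ z. From z ≤ q, z = q. Because z < v, q < v. Then q + x < v + x. Combined with b > 0, by multiplying by a positive, (q + x) * b < (v + x) * b.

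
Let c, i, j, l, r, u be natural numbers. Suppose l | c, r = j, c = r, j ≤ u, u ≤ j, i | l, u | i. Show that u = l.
u | i and i | l, thus u | l. j ≤ u and u ≤ j, so j = u. Because r = j, r = u. c = r and l | c, thus l | r. Since r = u, l | u. Since u | l, u = l.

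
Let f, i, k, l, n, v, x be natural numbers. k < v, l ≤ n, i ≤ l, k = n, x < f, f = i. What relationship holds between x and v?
x < v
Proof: f = i and x < f, therefore x < i. Since i ≤ l, x < l. From k = n and k < v, n < v. Because l ≤ n, l < v. x < l, so x < v.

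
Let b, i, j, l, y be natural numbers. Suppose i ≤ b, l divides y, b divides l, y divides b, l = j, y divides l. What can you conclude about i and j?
i ≤ j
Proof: Because y divides l and l divides y, y = l. y divides b, so l divides b. Since b divides l, b = l. l = j, so b = j. Since i ≤ b, i ≤ j.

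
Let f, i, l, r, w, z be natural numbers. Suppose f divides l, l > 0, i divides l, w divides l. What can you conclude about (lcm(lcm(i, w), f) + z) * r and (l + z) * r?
(lcm(lcm(i, w), f) + z) * r ≤ (l + z) * r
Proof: i divides l and w divides l, hence lcm(i, w) divides l. Since f divides l, lcm(lcm(i, w), f) divides l. l > 0, so lcm(lcm(i, w), f) ≤ l. Then lcm(lcm(i, w), f) + z ≤ l + z. By multiplying by a non-negative, (lcm(lcm(i, w), f) + z) * r ≤ (l + z) * r.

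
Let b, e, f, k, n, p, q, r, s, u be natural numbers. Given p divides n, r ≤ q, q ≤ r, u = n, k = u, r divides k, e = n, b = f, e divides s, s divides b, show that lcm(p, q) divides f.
From r ≤ q and q ≤ r, r = q. k = u and r divides k, therefore r divides u. Since u = n, r divides n. r = q, so q divides n. Because p divides n, lcm(p, q) divides n. From e divides s and s divides b, e divides b. Since b = f, e divides f. Since e = n, n divides f. Since lcm(p, q) divides n, lcm(p, q) divides f.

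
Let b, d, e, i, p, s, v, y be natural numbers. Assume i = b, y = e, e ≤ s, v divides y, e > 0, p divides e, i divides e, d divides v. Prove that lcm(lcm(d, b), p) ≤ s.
y = e and v divides y, therefore v divides e. d divides v, so d divides e. Since i = b and i divides e, b divides e. Since d divides e, lcm(d, b) divides e. Since p divides e, lcm(lcm(d, b), p) divides e. Since e > 0, lcm(lcm(d, b), p) ≤ e. From e ≤ s, lcm(lcm(d, b), p) ≤ s.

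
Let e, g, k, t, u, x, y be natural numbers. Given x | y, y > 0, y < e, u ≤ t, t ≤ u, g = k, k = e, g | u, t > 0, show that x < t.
x | y and y > 0, so x ≤ y. Since y < e, x < e. u ≤ t and t ≤ u, hence u = t. g = k and k = e, hence g = e. From g | u, e | u. u = t, so e | t. Since t > 0, e ≤ t. Since x < e, x < t.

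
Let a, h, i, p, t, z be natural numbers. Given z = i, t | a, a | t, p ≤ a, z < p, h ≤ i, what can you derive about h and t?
h < t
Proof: a | t and t | a, therefore a = t. z = i and z < p, hence i < p. Since p ≤ a, i < a. From h ≤ i, h < a. Since a = t, h < t.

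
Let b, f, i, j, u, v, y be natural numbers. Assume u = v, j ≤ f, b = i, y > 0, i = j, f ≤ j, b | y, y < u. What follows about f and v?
f < v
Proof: Since j ≤ f and f ≤ j, j = f. b = i and i = j, hence b = j. b | y, so j | y. Because y > 0, j ≤ y. Since u = v and y < u, y < v. Since j ≤ y, j < v. Since j = f, f < v.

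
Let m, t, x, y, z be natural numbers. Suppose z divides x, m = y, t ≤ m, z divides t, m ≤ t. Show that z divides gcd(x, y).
t ≤ m and m ≤ t, hence t = m. Since m = y, t = y. z divides t, so z divides y. z divides x, so z divides gcd(x, y).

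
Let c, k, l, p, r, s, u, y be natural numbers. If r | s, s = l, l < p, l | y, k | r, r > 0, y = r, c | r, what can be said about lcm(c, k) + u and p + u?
lcm(c, k) + u < p + u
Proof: s = l and r | s, so r | l. y = r and l | y, so l | r. Since r | l, r = l. Since c | r and k | r, lcm(c, k) | r. r > 0, so lcm(c, k) ≤ r. Since r = l, lcm(c, k) ≤ l. l < p, so lcm(c, k) < p. Then lcm(c, k) + u < p + u.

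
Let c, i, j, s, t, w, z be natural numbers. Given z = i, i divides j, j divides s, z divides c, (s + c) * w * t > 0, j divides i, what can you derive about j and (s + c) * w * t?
j ≤ (s + c) * w * t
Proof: i divides j and j divides i, thus i = j. Since z = i, z = j. Since z divides c, j divides c. j divides s, so j divides s + c. Then j divides (s + c) * w. Then j divides (s + c) * w * t. (s + c) * w * t > 0, so j ≤ (s + c) * w * t.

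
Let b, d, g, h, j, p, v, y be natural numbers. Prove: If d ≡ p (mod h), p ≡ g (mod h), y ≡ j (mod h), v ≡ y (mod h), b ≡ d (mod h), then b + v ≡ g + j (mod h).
b ≡ d (mod h) and d ≡ p (mod h), thus b ≡ p (mod h). p ≡ g (mod h), so b ≡ g (mod h). v ≡ y (mod h) and y ≡ j (mod h), hence v ≡ j (mod h). Because b ≡ g (mod h), by adding congruences, b + v ≡ g + j (mod h).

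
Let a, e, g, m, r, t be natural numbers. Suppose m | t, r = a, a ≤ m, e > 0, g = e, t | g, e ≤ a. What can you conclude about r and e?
r = e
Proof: g = e and t | g, so t | e. m | t, so m | e. Since e > 0, m ≤ e. Since a ≤ m, a ≤ e. From e ≤ a, a = e. Since r = a, r = e.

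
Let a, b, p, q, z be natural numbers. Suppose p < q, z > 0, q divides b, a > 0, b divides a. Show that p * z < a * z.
q divides b and b divides a, so q divides a. Since a > 0, q ≤ a. Because p < q, p < a. Since z > 0, by multiplying by a positive, p * z < a * z.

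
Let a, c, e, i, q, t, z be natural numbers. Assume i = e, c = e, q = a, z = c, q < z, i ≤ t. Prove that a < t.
From z = c and c = e, z = e. Because q < z, q < e. Because i = e and i ≤ t, e ≤ t. Since q < e, q < t. Since q = a, a < t.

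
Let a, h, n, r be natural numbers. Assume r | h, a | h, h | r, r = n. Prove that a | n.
h | r and r | h, thus h = r. Since a | h, a | r. r = n, so a | n.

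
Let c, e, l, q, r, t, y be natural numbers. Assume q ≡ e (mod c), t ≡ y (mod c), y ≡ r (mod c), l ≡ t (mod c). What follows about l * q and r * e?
l * q ≡ r * e (mod c)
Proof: l ≡ t (mod c) and t ≡ y (mod c), hence l ≡ y (mod c). Since y ≡ r (mod c), l ≡ r (mod c). Using q ≡ e (mod c), by multiplying congruences, l * q ≡ r * e (mod c).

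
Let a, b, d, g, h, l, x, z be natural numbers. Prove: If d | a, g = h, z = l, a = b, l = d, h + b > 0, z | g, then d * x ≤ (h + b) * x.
Since z = l and l = d, z = d. Because g = h and z | g, z | h. Since z = d, d | h. a = b and d | a, so d | b. From d | h, d | h + b. Since h + b > 0, d ≤ h + b. Then d * x ≤ (h + b) * x.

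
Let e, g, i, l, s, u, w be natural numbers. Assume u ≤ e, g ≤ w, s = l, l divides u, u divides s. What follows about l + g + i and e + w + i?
l + g + i ≤ e + w + i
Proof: Since s = l and u divides s, u divides l. l divides u, so u = l. u ≤ e, so l ≤ e. Because g ≤ w, g + i ≤ w + i. Since l ≤ e, l + g + i ≤ e + w + i.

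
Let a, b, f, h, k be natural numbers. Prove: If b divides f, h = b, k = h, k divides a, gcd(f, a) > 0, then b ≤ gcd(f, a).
k = h and k divides a, hence h divides a. h = b, so b divides a. Because b divides f, b divides gcd(f, a). Since gcd(f, a) > 0, b ≤ gcd(f, a).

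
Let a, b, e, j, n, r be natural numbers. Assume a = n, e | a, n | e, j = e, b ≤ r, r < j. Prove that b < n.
Since a = n and e | a, e | n. n | e, so e = n. b ≤ r and r < j, so b < j. j = e, so b < e. Since e = n, b < n.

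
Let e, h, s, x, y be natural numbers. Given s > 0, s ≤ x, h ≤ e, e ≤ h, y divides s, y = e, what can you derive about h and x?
h ≤ x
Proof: Since e ≤ h and h ≤ e, e = h. Since y = e, y = h. y divides s and s > 0, thus y ≤ s. Since y = h, h ≤ s. Because s ≤ x, h ≤ x.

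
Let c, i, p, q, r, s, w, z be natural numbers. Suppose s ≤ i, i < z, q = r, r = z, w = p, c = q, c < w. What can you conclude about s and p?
s < p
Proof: s ≤ i and i < z, thus s < z. q = r and r = z, so q = z. c = q and c < w, therefore q < w. w = p, so q < p. Since q = z, z < p. Since s < z, s < p.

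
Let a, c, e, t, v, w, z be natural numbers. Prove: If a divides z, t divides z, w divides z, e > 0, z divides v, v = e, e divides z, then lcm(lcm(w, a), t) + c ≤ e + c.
From v = e and z divides v, z divides e. Since e divides z, z = e. w divides z and a divides z, therefore lcm(w, a) divides z. Since t divides z, lcm(lcm(w, a), t) divides z. Since z = e, lcm(lcm(w, a), t) divides e. e > 0, so lcm(lcm(w, a), t) ≤ e. Then lcm(lcm(w, a), t) + c ≤ e + c.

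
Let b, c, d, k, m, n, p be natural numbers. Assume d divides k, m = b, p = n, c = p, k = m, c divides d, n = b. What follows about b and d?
b = d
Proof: p = n and n = b, therefore p = b. Because c = p and c divides d, p divides d. Since p = b, b divides d. k = m and d divides k, therefore d divides m. m = b, so d divides b. Since b divides d, b = d.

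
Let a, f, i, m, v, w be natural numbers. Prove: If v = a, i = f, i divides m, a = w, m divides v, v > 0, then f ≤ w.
Because v = a and a = w, v = w. i divides m and m divides v, so i divides v. Because v > 0, i ≤ v. Since i = f, f ≤ v. v = w, so f ≤ w.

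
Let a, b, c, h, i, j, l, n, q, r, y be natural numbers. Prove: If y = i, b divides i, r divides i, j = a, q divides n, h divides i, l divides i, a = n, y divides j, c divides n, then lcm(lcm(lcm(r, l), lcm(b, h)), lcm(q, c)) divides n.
Since r divides i and l divides i, lcm(r, l) divides i. From b divides i and h divides i, lcm(b, h) divides i. Since lcm(r, l) divides i, lcm(lcm(r, l), lcm(b, h)) divides i. Since j = a and a = n, j = n. Since y = i and y divides j, i divides j. Because j = n, i divides n. Since lcm(lcm(r, l), lcm(b, h)) divides i, lcm(lcm(r, l), lcm(b, h)) divides n. q divides n and c divides n, hence lcm(q, c) divides n. lcm(lcm(r, l), lcm(b, h)) divides n, so lcm(lcm(lcm(r, l), lcm(b, h)), lcm(q, c)) divides n.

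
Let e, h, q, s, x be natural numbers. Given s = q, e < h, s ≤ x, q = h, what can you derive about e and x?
e < x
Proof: From s = q and q = h, s = h. Since s ≤ x, h ≤ x. Since e < h, e < x.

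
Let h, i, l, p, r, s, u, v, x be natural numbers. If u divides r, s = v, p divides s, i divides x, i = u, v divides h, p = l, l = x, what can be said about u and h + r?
u divides h + r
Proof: From i = u and i divides x, u divides x. p = l and l = x, therefore p = x. s = v and p divides s, so p divides v. Since p = x, x divides v. Since u divides x, u divides v. Because v divides h, u divides h. u divides r, so u divides h + r.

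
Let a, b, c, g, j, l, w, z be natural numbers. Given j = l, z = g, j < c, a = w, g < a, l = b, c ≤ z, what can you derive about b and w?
b < w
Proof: From j = l and l = b, j = b. Since j < c, b < c. z = g and c ≤ z, therefore c ≤ g. Since b < c, b < g. a = w and g < a, hence g < w. Since b < g, b < w.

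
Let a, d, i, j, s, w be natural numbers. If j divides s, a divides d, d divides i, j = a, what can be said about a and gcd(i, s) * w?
a divides gcd(i, s) * w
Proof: Because a divides d and d divides i, a divides i. j = a and j divides s, thus a divides s. a divides i, so a divides gcd(i, s). Then a divides gcd(i, s) * w.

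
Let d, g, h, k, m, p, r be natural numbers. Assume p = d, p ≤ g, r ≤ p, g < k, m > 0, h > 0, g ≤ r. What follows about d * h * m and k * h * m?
d * h * m < k * h * m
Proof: g ≤ r and r ≤ p, hence g ≤ p. Since p ≤ g, g = p. Because p = d, g = d. Since g < k, d < k. From h > 0, by multiplying by a positive, d * h < k * h. Since m > 0, by multiplying by a positive, d * h * m < k * h * m.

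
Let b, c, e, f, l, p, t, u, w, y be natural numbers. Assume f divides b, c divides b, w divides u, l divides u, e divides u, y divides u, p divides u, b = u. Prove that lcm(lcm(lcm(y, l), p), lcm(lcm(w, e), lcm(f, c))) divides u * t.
y divides u and l divides u, so lcm(y, l) divides u. From p divides u, lcm(lcm(y, l), p) divides u. w divides u and e divides u, hence lcm(w, e) divides u. f divides b and c divides b, thus lcm(f, c) divides b. Since b = u, lcm(f, c) divides u. Since lcm(w, e) divides u, lcm(lcm(w, e), lcm(f, c)) divides u. lcm(lcm(y, l), p) divides u, so lcm(lcm(lcm(y, l), p), lcm(lcm(w, e), lcm(f, c))) divides u. Then lcm(lcm(lcm(y, l), p), lcm(lcm(w, e), lcm(f, c))) divides u * t.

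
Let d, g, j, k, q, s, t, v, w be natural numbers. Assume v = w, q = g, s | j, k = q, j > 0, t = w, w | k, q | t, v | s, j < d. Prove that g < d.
k = q and w | k, so w | q. t = w and q | t, thus q | w. w | q, so w = q. q = g, so w = g. Because v | s and s | j, v | j. v = w, so w | j. Since w = g, g | j. Since j > 0, g ≤ j. Since j < d, g < d.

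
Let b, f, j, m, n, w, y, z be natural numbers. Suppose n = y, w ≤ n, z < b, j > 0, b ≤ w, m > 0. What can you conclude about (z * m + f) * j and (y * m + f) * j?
(z * m + f) * j < (y * m + f) * j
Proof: z < b and b ≤ w, therefore z < w. n = y and w ≤ n, hence w ≤ y. Because z < w, z < y. m > 0, so z * m < y * m. Then z * m + f < y * m + f. Since j > 0, (z * m + f) * j < (y * m + f) * j.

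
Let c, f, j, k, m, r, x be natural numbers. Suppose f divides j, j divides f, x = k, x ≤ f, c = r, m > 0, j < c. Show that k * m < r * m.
x = k and x ≤ f, hence k ≤ f. Because j divides f and f divides j, j = f. Since j < c, f < c. k ≤ f, so k < c. Since c = r, k < r. Using m > 0 and multiplying by a positive, k * m < r * m.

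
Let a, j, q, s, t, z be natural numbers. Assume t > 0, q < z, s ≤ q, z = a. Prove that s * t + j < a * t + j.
Because z = a and q < z, q < a. Since s ≤ q, s < a. Since t > 0, s * t < a * t. Then s * t + j < a * t + j.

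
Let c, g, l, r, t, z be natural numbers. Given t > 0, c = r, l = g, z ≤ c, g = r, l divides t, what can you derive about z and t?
z ≤ t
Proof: c = r and z ≤ c, thus z ≤ r. Because l = g and l divides t, g divides t. Since g = r, r divides t. t > 0, so r ≤ t. Since z ≤ r, z ≤ t.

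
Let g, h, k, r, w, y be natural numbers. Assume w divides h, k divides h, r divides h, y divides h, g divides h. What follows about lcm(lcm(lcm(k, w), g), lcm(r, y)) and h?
lcm(lcm(lcm(k, w), g), lcm(r, y)) divides h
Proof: From k divides h and w divides h, lcm(k, w) divides h. g divides h, so lcm(lcm(k, w), g) divides h. Since r divides h and y divides h, lcm(r, y) divides h. Since lcm(lcm(k, w), g) divides h, lcm(lcm(lcm(k, w), g), lcm(r, y)) divides h.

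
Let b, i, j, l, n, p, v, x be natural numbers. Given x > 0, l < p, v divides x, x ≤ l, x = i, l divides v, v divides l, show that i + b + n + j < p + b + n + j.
v divides l and l divides v, hence v = l. Since v divides x, l divides x. Since x > 0, l ≤ x. Because x ≤ l, l = x. l < p, so x < p. Since x = i, i < p. Then i + b < p + b. Then i + b + n < p + b + n. Then i + b + n + j < p + b + n + j.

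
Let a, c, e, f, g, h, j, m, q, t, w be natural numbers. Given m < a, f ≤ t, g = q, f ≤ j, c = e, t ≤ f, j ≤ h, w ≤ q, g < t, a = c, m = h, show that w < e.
t ≤ f and f ≤ t, so t = f. g = q and g < t, therefore q < t. w ≤ q, so w < t. Since t = f, w < f. Because f ≤ j, w < j. Since j ≤ h, w < h. a = c and c = e, therefore a = e. Since m = h and m < a, h < a. a = e, so h < e. Since w < h, w < e.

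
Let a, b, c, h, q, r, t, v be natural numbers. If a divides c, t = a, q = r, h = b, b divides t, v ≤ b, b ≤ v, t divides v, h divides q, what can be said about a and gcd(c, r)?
a divides gcd(c, r)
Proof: v ≤ b and b ≤ v, thus v = b. Since t divides v, t divides b. Since b divides t, b = t. Since h = b, h = t. h divides q, so t divides q. Because q = r, t divides r. Because t = a, a divides r. Since a divides c, a divides gcd(c, r).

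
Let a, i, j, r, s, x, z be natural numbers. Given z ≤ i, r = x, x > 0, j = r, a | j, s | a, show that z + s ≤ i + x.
From j = r and r = x, j = x. Because a | j, a | x. Since s | a, s | x. Since x > 0, s ≤ x. From z ≤ i, z + s ≤ i + x.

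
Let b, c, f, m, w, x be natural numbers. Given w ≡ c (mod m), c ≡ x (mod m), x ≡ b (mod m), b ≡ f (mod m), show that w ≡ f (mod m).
w ≡ c (mod m) and c ≡ x (mod m), thus w ≡ x (mod m). x ≡ b (mod m), so w ≡ b (mod m). Since b ≡ f (mod m), w ≡ f (mod m).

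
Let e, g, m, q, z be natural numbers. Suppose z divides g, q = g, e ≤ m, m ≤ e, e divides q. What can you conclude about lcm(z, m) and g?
lcm(z, m) divides g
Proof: e ≤ m and m ≤ e, hence e = m. Since e divides q, m divides q. q = g, so m divides g. Since z divides g, lcm(z, m) divides g.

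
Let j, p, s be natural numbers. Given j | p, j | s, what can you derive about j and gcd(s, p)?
j | gcd(s, p)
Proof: j | s and j | p. Because common divisors divide the gcd, j | gcd(s, p).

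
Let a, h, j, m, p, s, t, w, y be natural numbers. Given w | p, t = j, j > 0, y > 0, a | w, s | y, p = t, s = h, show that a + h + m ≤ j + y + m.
From p = t and t = j, p = j. Since w | p, w | j. Since a | w, a | j. Because j > 0, a ≤ j. s | y and y > 0, thus s ≤ y. From s = h, h ≤ y. a ≤ j, so a + h ≤ j + y. Then a + h + m ≤ j + y + m.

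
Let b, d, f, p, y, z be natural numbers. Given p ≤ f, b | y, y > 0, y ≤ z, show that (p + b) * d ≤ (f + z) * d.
From b | y and y > 0, b ≤ y. y ≤ z, so b ≤ z. p ≤ f, so p + b ≤ f + z. Then (p + b) * d ≤ (f + z) * d.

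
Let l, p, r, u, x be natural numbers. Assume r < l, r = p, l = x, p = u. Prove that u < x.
r = p and p = u, therefore r = u. l = x and r < l, so r < x. Since r = u, u < x.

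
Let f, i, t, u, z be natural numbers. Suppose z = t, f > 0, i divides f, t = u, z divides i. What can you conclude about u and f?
u ≤ f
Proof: z divides i and i divides f, thus z divides f. Since z = t, t divides f. f > 0, so t ≤ f. Since t = u, u ≤ f.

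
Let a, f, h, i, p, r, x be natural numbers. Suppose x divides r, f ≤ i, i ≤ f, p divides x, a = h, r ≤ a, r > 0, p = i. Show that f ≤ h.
i ≤ f and f ≤ i, therefore i = f. Since p = i, p = f. p divides x and x divides r, hence p divides r. p = f, so f divides r. r > 0, so f ≤ r. a = h and r ≤ a, so r ≤ h. f ≤ r, so f ≤ h.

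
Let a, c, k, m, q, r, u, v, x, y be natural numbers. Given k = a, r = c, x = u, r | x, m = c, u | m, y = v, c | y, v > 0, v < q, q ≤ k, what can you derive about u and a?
u < a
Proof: x = u and r | x, hence r | u. r = c, so c | u. m = c and u | m, thus u | c. Since c | u, c = u. y = v and c | y, thus c | v. Since v > 0, c ≤ v. v < q and q ≤ k, thus v < k. Since c ≤ v, c < k. Since c = u, u < k. k = a, so u < a.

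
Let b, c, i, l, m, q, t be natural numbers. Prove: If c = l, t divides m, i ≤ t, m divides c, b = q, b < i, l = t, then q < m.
c = l and l = t, so c = t. m divides c, so m divides t. t divides m, so t = m. b < i and i ≤ t, hence b < t. Since b = q, q < t. Since t = m, q < m.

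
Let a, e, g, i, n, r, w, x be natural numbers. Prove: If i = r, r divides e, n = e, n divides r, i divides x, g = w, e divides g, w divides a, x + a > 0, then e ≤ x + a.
n = e and n divides r, therefore e divides r. Since r divides e, r = e. Because i = r, i = e. Since i divides x, e divides x. From g = w and e divides g, e divides w. w divides a, so e divides a. e divides x, so e divides x + a. x + a > 0, so e ≤ x + a.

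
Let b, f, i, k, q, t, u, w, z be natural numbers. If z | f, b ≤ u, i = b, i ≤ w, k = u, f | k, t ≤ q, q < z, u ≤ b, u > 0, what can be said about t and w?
t < w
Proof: From k = u and f | k, f | u. Since z | f, z | u. Since u > 0, z ≤ u. Since b ≤ u and u ≤ b, b = u. Since i = b, i = u. Since i ≤ w, u ≤ w. Since z ≤ u, z ≤ w. Since q < z, q < w. From t ≤ q, t < w.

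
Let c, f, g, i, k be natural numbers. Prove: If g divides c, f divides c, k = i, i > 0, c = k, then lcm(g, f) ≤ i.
c = k and k = i, therefore c = i. g divides c and f divides c, therefore lcm(g, f) divides c. Since c = i, lcm(g, f) divides i. Since i > 0, lcm(g, f) ≤ i.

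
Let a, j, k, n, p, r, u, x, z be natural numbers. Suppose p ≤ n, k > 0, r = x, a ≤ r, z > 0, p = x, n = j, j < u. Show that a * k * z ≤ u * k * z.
Since r = x and a ≤ r, a ≤ x. n = j and p ≤ n, so p ≤ j. p = x, so x ≤ j. Because j < u, x < u. Since a ≤ x, a < u. k > 0, so a * k < u * k. z > 0, so a * k * z < u * k * z. Then a * k * z ≤ u * k * z.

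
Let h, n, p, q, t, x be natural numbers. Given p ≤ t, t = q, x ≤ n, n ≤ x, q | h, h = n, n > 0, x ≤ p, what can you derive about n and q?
n = q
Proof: x ≤ n and n ≤ x, therefore x = n. From x ≤ p, n ≤ p. From t = q and p ≤ t, p ≤ q. n ≤ p, so n ≤ q. Since h = n and q | h, q | n. Since n > 0, q ≤ n. Because n ≤ q, n = q.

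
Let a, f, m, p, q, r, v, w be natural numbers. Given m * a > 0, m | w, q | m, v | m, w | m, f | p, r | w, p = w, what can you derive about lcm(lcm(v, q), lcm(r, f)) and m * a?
lcm(lcm(v, q), lcm(r, f)) ≤ m * a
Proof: v | m and q | m, so lcm(v, q) | m. w | m and m | w, therefore w = m. p = w and f | p, hence f | w. Since r | w, lcm(r, f) | w. Since w = m, lcm(r, f) | m. Since lcm(v, q) | m, lcm(lcm(v, q), lcm(r, f)) | m. Then lcm(lcm(v, q), lcm(r, f)) | m * a. m * a > 0, so lcm(lcm(v, q), lcm(r, f)) ≤ m * a.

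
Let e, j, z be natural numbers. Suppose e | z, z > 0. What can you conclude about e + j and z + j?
e + j ≤ z + j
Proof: e | z and z > 0, thus e ≤ z. Then e + j ≤ z + j.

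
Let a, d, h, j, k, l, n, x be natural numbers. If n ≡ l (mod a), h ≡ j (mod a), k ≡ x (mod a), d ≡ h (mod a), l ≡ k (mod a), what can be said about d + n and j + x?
d + n ≡ j + x (mod a)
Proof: d ≡ h (mod a) and h ≡ j (mod a), so d ≡ j (mod a). Since n ≡ l (mod a) and l ≡ k (mod a), n ≡ k (mod a). k ≡ x (mod a), so n ≡ x (mod a). Combining with d ≡ j (mod a), by adding congruences, d + n ≡ j + x (mod a).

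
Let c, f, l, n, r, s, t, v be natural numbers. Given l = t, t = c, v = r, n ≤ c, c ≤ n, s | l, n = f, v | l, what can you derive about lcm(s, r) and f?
lcm(s, r) | f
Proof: From c ≤ n and n ≤ c, c = n. t = c, so t = n. Since n = f, t = f. v = r and v | l, so r | l. Since s | l, lcm(s, r) | l. l = t, so lcm(s, r) | t. t = f, so lcm(s, r) | f.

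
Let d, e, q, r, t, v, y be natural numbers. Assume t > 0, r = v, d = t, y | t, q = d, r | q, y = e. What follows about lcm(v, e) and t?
lcm(v, e) ≤ t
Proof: q = d and d = t, thus q = t. r = v and r | q, hence v | q. Since q = t, v | t. Because y = e and y | t, e | t. Since v | t, lcm(v, e) | t. t > 0, so lcm(v, e) ≤ t.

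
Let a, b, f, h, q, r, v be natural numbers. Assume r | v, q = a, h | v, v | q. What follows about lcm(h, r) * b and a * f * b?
lcm(h, r) * b | a * f * b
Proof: h | v and r | v, hence lcm(h, r) | v. q = a and v | q, so v | a. Since lcm(h, r) | v, lcm(h, r) | a. Then lcm(h, r) | a * f. Then lcm(h, r) * b | a * f * b.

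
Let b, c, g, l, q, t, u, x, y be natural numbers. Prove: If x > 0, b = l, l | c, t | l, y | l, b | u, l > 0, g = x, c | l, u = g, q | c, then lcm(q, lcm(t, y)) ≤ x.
c | l and l | c, so c = l. q | c, so q | l. t | l and y | l, hence lcm(t, y) | l. q | l, so lcm(q, lcm(t, y)) | l. l > 0, so lcm(q, lcm(t, y)) ≤ l. Because u = g and g = x, u = x. Since b = l and b | u, l | u. Since u = x, l | x. x > 0, so l ≤ x. Since lcm(q, lcm(t, y)) ≤ l, lcm(q, lcm(t, y)) ≤ x.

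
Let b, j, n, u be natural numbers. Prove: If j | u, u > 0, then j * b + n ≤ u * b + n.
j | u and u > 0, therefore j ≤ u. Then j * b ≤ u * b. Then j * b + n ≤ u * b + n.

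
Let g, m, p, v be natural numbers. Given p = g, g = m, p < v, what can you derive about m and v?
m < v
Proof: p = g and g = m, therefore p = m. p < v, so m < v.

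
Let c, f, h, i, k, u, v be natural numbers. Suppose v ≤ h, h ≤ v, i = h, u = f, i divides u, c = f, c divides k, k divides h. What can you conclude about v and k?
v = k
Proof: From v ≤ h and h ≤ v, v = h. Since u = f and i divides u, i divides f. Since i = h, h divides f. c = f and c divides k, so f divides k. Since h divides f, h divides k. k divides h, so h = k. Since v = h, v = k.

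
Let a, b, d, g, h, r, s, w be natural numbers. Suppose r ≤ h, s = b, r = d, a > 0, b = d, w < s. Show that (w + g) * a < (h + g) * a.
Because s = b and b = d, s = d. w < s, so w < d. r = d and r ≤ h, therefore d ≤ h. w < d, so w < h. Then w + g < h + g. Since a > 0, by multiplying by a positive, (w + g) * a < (h + g) * a.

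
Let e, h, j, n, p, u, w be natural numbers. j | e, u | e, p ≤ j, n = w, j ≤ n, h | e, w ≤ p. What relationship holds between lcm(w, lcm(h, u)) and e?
lcm(w, lcm(h, u)) | e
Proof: n = w and j ≤ n, thus j ≤ w. w ≤ p and p ≤ j, therefore w ≤ j. j ≤ w, so j = w. Since j | e, w | e. h | e and u | e, so lcm(h, u) | e. Since w | e, lcm(w, lcm(h, u)) | e.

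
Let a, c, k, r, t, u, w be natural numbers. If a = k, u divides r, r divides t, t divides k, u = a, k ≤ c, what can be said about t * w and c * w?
t * w ≤ c * w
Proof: Because u = a and a = k, u = k. Since u divides r and r divides t, u divides t. u = k, so k divides t. From t divides k, k = t. k ≤ c, so t ≤ c. By multiplying by a non-negative, t * w ≤ c * w.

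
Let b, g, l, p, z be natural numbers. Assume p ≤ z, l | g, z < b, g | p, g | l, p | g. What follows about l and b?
l < b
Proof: From p | g and g | p, p = g. Since g | l and l | g, g = l. Since p = g, p = l. p ≤ z, so l ≤ z. Because z < b, l < b.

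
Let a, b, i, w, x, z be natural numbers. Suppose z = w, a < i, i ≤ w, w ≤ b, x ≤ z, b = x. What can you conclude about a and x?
a < x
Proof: From b = x and w ≤ b, w ≤ x. z = w and x ≤ z, thus x ≤ w. Since w ≤ x, w = x. a < i and i ≤ w, so a < w. Since w = x, a < x.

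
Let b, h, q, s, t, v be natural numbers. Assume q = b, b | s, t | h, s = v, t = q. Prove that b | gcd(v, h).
Since s = v and b | s, b | v. t = q and q = b, therefore t = b. Since t | h, b | h. From b | v, b | gcd(v, h).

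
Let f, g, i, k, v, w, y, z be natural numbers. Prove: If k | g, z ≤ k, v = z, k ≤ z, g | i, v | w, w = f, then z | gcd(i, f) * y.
Since k ≤ z and z ≤ k, k = z. k | g and g | i, hence k | i. Since k = z, z | i. v = z and v | w, therefore z | w. w = f, so z | f. z | i, so z | gcd(i, f). Then z | gcd(i, f) * y.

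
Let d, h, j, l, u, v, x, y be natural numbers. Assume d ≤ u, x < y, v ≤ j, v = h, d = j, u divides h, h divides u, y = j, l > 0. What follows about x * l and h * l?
x * l < h * l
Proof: u divides h and h divides u, thus u = h. d = j and d ≤ u, thus j ≤ u. Since u = h, j ≤ h. v = h and v ≤ j, hence h ≤ j. j ≤ h, so j = h. From y = j, y = h. Since x < y, x < h. Since l > 0, by multiplying by a positive, x * l < h * l.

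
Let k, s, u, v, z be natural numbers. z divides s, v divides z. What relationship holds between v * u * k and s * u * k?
v * u * k divides s * u * k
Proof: v divides z and z divides s, so v divides s. Then v * u divides s * u. Then v * u * k divides s * u * k.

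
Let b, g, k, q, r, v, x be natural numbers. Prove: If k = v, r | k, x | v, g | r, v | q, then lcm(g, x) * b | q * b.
k = v and r | k, hence r | v. Since g | r, g | v. x | v, so lcm(g, x) | v. Since v | q, lcm(g, x) | q. Then lcm(g, x) * b | q * b.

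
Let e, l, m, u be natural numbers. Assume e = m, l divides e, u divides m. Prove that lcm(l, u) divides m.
From e = m and l divides e, l divides m. From u divides m, lcm(l, u) divides m.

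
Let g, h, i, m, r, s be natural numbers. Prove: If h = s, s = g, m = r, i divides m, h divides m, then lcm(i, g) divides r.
h = s and h divides m, so s divides m. Since s = g, g divides m. From i divides m, lcm(i, g) divides m. Since m = r, lcm(i, g) divides r.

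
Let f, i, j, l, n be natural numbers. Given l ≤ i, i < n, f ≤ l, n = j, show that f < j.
Because f ≤ l and l ≤ i, f ≤ i. i < n, so f < n. Since n = j, f < j.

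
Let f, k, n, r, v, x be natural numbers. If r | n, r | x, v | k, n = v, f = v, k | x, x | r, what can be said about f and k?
f = k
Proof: r | x and x | r, hence r = x. r | n, so x | n. n = v, so x | v. Since k | x, k | v. Since v | k, v = k. From f = v, f = k.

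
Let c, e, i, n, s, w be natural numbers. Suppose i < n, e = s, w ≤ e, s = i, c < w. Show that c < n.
e = s and w ≤ e, therefore w ≤ s. From c < w, c < s. Since s = i, c < i. Since i < n, c < n.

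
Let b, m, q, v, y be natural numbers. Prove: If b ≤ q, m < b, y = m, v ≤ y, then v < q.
From y = m and v ≤ y, v ≤ m. m < b and b ≤ q, therefore m < q. From v ≤ m, v < q.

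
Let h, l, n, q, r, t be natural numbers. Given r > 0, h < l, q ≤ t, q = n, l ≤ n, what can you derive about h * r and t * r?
h * r < t * r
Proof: Since q = n and q ≤ t, n ≤ t. Since l ≤ n, l ≤ t. h < l, so h < t. Since r > 0, h * r < t * r.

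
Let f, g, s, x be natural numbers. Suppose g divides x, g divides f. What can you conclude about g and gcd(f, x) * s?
g divides gcd(f, x) * s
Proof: g divides f and g divides x, so g divides gcd(f, x). Then g divides gcd(f, x) * s.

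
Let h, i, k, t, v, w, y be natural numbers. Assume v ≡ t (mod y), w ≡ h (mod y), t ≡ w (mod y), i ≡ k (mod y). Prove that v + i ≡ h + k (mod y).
From v ≡ t (mod y) and t ≡ w (mod y), v ≡ w (mod y). w ≡ h (mod y), so v ≡ h (mod y). Combining with i ≡ k (mod y), by adding congruences, v + i ≡ h + k (mod y).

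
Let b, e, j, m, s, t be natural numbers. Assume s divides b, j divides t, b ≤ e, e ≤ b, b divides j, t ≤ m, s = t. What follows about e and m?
e ≤ m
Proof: Because s = t and s divides b, t divides b. From b divides j and j divides t, b divides t. t divides b, so t = b. From b ≤ e and e ≤ b, b = e. Since t = b, t = e. t ≤ m, so e ≤ m.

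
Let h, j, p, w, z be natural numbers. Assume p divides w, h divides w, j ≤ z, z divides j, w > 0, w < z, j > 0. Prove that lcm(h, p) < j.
Because h divides w and p divides w, lcm(h, p) divides w. Since w > 0, lcm(h, p) ≤ w. z divides j and j > 0, therefore z ≤ j. Because j ≤ z, z = j. w < z, so w < j. Since lcm(h, p) ≤ w, lcm(h, p) < j.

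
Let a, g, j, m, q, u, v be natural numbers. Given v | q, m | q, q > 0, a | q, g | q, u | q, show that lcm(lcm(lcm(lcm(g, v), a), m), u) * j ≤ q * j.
g | q and v | q, hence lcm(g, v) | q. a | q, so lcm(lcm(g, v), a) | q. From m | q, lcm(lcm(lcm(g, v), a), m) | q. Since u | q, lcm(lcm(lcm(lcm(g, v), a), m), u) | q. q > 0, so lcm(lcm(lcm(lcm(g, v), a), m), u) ≤ q. Then lcm(lcm(lcm(lcm(g, v), a), m), u) * j ≤ q * j.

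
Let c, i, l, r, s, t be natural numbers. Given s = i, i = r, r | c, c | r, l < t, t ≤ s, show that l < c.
Because s = i and i = r, s = r. r | c and c | r, thus r = c. s = r, so s = c. l < t and t ≤ s, so l < s. s = c, so l < c.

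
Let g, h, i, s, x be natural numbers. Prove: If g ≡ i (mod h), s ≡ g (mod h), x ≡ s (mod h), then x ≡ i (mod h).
Since x ≡ s (mod h) and s ≡ g (mod h), x ≡ g (mod h). g ≡ i (mod h), so x ≡ i (mod h).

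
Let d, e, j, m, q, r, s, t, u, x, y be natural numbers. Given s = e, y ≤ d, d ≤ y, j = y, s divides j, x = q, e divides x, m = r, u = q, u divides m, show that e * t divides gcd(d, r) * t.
y ≤ d and d ≤ y, so y = d. j = y and s divides j, therefore s divides y. Since y = d, s divides d. s = e, so e divides d. Since x = q and e divides x, e divides q. u = q and u divides m, so q divides m. Since m = r, q divides r. Since e divides q, e divides r. Since e divides d, e divides gcd(d, r). Then e * t divides gcd(d, r) * t.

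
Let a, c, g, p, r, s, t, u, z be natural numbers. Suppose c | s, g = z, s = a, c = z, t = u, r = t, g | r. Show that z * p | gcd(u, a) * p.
From r = t and t = u, r = u. g = z and g | r, therefore z | r. Since r = u, z | u. Because c = z and c | s, z | s. s = a, so z | a. Since z | u, z | gcd(u, a). Then z * p | gcd(u, a) * p.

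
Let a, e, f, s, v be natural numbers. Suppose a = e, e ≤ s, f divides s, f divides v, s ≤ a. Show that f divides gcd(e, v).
a = e and s ≤ a, thus s ≤ e. Because e ≤ s, s = e. f divides s, so f divides e. Because f divides v, f divides gcd(e, v).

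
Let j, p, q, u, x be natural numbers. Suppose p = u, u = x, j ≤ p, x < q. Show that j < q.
p = u and u = x, therefore p = x. j ≤ p, so j ≤ x. x < q, so j < q.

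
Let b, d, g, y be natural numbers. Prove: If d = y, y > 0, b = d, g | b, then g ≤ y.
b = d and d = y, so b = y. Since g | b, g | y. Since y > 0, g ≤ y.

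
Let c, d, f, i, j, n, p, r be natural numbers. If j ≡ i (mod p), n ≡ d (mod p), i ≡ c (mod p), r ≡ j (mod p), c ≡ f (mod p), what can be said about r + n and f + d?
r + n ≡ f + d (mod p)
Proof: r ≡ j (mod p) and j ≡ i (mod p), hence r ≡ i (mod p). i ≡ c (mod p), so r ≡ c (mod p). c ≡ f (mod p), so r ≡ f (mod p). Because n ≡ d (mod p), by adding congruences, r + n ≡ f + d (mod p).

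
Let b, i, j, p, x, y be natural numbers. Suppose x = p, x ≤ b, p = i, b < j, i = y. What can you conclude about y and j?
y < j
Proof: Since p = i and i = y, p = y. x = p and x ≤ b, so p ≤ b. Since b < j, p < j. Since p = y, y < j.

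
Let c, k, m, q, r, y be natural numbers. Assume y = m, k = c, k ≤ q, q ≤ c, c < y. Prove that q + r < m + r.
From k = c and k ≤ q, c ≤ q. q ≤ c, so c = q. Since c < y, q < y. Since y = m, q < m. Then q + r < m + r.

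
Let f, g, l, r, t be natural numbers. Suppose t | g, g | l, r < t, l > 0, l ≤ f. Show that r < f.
t | g and g | l, thus t | l. Since l > 0, t ≤ l. From r < t, r < l. l ≤ f, so r < f.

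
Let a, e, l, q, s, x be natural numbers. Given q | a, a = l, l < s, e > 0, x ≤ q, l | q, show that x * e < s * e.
a = l and q | a, hence q | l. Since l | q, l = q. Since l < s, q < s. Since x ≤ q, x < s. Since e > 0, x * e < s * e.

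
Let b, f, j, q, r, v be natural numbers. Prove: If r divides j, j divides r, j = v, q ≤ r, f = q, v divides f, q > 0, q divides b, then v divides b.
r divides j and j divides r, hence r = j. Since j = v, r = v. Since q ≤ r, q ≤ v. Since f = q and v divides f, v divides q. Since q > 0, v ≤ q. q ≤ v, so q = v. Since q divides b, v divides b.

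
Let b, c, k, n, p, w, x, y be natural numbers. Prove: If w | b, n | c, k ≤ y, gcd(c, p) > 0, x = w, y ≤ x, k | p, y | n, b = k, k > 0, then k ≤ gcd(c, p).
x = w and y ≤ x, hence y ≤ w. b = k and w | b, hence w | k. Since k > 0, w ≤ k. y ≤ w, so y ≤ k. k ≤ y, so y = k. Because y | n and n | c, y | c. Because y = k, k | c. Since k | p, k | gcd(c, p). Since gcd(c, p) > 0, k ≤ gcd(c, p).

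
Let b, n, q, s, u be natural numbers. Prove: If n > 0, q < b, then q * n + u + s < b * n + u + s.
From q < b and n > 0, q * n < b * n. Then q * n + u < b * n + u. Then q * n + u + s < b * n + u + s.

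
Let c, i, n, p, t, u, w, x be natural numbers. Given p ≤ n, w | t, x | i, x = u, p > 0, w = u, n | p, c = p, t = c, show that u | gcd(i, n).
x = u and x | i, so u | i. From n | p and p > 0, n ≤ p. p ≤ n, so p = n. Because t = c and c = p, t = p. w = u and w | t, hence u | t. t = p, so u | p. Since p = n, u | n. Since u | i, u | gcd(i, n).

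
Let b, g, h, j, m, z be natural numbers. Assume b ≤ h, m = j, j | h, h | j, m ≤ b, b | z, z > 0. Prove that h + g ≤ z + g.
j | h and h | j, so j = h. From m = j, m = h. Since m ≤ b, h ≤ b. Since b ≤ h, b = h. Because b | z, h | z. From z > 0, h ≤ z. Then h + g ≤ z + g.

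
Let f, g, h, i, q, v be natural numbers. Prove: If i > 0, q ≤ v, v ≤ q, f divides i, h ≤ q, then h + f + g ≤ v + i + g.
Because q ≤ v and v ≤ q, q = v. Since h ≤ q, h ≤ v. From f divides i and i > 0, f ≤ i. Then f + g ≤ i + g. Since h ≤ v, h + f + g ≤ v + i + g.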